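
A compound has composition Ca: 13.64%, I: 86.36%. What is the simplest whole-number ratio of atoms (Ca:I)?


Assume 100 g of compound, divide each mass% by atomic mass to get moles, then normalize by the smallest to get a raw atom ratio.
Moles per 100 g: Ca: 13.64/40.078 = 0.3403, I: 86.36/126.904 = 0.6805
Raw ratio (divide by min = 0.3403): Ca: 1.0, I: 2.0
Multiply by 1 to clear fractions: Ca: 1.0 ~= 1, I: 2.0 ~= 2
Reduce by GCD to get the simplest whole-number ratio:

1:2


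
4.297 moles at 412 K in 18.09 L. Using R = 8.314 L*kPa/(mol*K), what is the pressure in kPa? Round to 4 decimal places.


PV = nRT, solve for P = nRT / V.
nRT = 4.297 * 8.314 * 412 = 14718.8063
P = 14718.8063 / 18.09
P = 813.64324489 kPa, rounded to 4 dp:

813.6432 kPa


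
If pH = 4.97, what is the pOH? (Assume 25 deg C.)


At 25 deg C, pH + pOH = 14.
pOH = 14 - pH = 14 - 4.97
pOH = 9.03:

9.03


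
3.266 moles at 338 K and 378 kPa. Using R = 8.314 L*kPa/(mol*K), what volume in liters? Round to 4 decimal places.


PV = nRT, solve for V = nRT / P.
nRT = 3.266 * 8.314 * 338 = 9177.8911
V = 9177.8911 / 378
V = 24.28013519 L, rounded to 4 dp:

24.2801 L


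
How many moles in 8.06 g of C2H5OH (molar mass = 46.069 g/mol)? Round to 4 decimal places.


n = mass / M
n = 8.06 / 46.069
n = 0.17495496 mol, rounded to 4 dp:

0.1750 mol


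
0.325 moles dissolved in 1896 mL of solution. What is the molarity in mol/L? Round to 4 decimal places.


Convert volume to liters: V_L = V_mL / 1000.
V_L = 1896 / 1000 = 1.896 L
M = n / V_L = 0.325 / 1.896
M = 0.1714135 mol/L, rounded to 4 dp:

0.1714 mol/L


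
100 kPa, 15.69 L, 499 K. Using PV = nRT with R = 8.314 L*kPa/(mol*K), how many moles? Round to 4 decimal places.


PV = nRT, solve for n = PV / (RT).
PV = 100 * 15.69 = 1569.0
RT = 8.314 * 499 = 4148.686
n = 1569.0 / 4148.686
n = 0.37819203 mol, rounded to 4 dp:

0.3782 mol


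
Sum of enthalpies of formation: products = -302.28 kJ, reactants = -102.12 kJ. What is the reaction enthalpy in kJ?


dH_rxn = sum(dH_f products) - sum(dH_f reactants)
dH_rxn = -302.28 - (-102.12)
dH_rxn = -200.16 kJ:

-200.16 kJ


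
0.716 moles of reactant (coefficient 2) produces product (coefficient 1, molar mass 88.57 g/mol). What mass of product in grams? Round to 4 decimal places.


Use the coefficient ratio to convert reactant moles to product moles, then multiply by the product's molar mass.
moles_P = moles_R * (coeff_P / coeff_R) = 0.716 * (1/2) = 0.358
mass_P = moles_P * M_P = 0.358 * 88.57
mass_P = 31.70806 g, rounded to 4 dp:

31.7081 g


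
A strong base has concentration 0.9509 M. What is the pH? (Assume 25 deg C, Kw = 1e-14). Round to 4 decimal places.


A strong base dissociates completely, so [OH-] equals the given concentration.
pOH = -log10([OH-]) = -log10(0.9509) = 0.021865
pH = 14 - pOH = 14 - 0.021865
pH = 13.978135, rounded to 4 dp:

13.9781


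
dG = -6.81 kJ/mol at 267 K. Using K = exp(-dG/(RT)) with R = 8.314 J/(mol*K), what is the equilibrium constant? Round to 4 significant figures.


dG is in kJ/mol; multiply by 1000 to match R in J/(mol*K).
RT = 8.314 * 267 = 2219.838 J/mol
exponent = -dG*1000 / (RT) = -(-6.81*1000) / 2219.838 = 3.06779143
K = exp(3.06779143)
K = 21.494378, rounded to 4 significant figures:

21.49


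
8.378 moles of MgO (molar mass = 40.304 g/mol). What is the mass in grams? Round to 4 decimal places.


mass = n * M
mass = 8.378 * 40.304
mass = 337.666912 g, rounded to 4 dp:

337.6669 g


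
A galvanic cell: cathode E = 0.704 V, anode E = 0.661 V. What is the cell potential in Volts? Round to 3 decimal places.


Standard cell potential: E_cell = E_cathode - E_anode.
E_cell = 0.704 - (0.661)
E_cell = 0.043 V, rounded to 3 dp:

0.043 V


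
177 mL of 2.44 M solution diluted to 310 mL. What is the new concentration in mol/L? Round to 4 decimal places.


Dilution: M1*V1 = M2*V2, solve for M2.
M2 = M1*V1 / V2
M2 = 2.44 * 177 / 310
M2 = 431.88 / 310
M2 = 1.39316129 mol/L, rounded to 4 dp:

1.3932 mol/L


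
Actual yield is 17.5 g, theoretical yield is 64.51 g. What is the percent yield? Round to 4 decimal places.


% yield = 100 * actual / theoretical
% yield = 100 * 17.5 / 64.51
% yield = 27.12757712 %, rounded to 4 dp:

27.1276 %


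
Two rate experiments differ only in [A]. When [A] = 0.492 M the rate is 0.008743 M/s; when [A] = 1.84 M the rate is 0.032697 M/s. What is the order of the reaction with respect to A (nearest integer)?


Rate is proportional to [A]^n, so rate2/rate1 = ([A]2/[A]1)^n. Take logs to solve for n.
rate2/rate1 = 0.032697 / 0.008743 = 3.7398
[A]2/[A]1 = 1.84 / 0.492 = 3.7398
n = ln(3.7398) / ln(3.7398) = 1.0
Nearest integer order:

1


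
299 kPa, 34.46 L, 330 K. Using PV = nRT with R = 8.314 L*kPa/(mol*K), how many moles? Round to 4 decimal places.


PV = nRT, solve for n = PV / (RT).
PV = 299 * 34.46 = 10303.54
RT = 8.314 * 330 = 2743.62
n = 10303.54 / 2743.62
n = 3.75545447 mol, rounded to 4 dp:

3.7555 mol


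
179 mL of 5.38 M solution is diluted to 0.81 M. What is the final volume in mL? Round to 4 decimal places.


Dilution: M1*V1 = M2*V2, solve for V2.
V2 = M1*V1 / M2
V2 = 5.38 * 179 / 0.81
V2 = 963.02 / 0.81
V2 = 1188.91358025 mL, rounded to 4 dp:

1188.9136 mL


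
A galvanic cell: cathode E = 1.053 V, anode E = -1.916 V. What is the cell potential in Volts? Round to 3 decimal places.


Standard cell potential: E_cell = E_cathode - E_anode.
E_cell = 1.053 - (-1.916)
E_cell = 2.969 V, rounded to 3 dp:

2.969 V


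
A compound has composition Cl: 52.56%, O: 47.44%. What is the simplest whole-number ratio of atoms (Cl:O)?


Assume 100 g of compound, divide each mass% by atomic mass to get moles, then normalize by the smallest to get a raw atom ratio.
Moles per 100 g: Cl: 52.56/35.453 = 1.4825, O: 47.44/15.999 = 2.9652
Raw ratio (divide by min = 1.4825): Cl: 1.0, O: 2.0
Multiply by 1 to clear fractions: Cl: 1.0 ~= 1, O: 2.0 ~= 2
Reduce by GCD to get the simplest whole-number ratio:

1:2


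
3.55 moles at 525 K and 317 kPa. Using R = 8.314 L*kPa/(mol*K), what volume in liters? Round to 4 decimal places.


PV = nRT, solve for V = nRT / P.
nRT = 3.55 * 8.314 * 525 = 15495.2175
V = 15495.2175 / 317
V = 48.8808123 L, rounded to 4 dp:

48.8808 L


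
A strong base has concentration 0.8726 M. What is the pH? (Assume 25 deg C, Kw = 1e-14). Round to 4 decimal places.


A strong base dissociates completely, so [OH-] equals the given concentration.
pOH = -log10([OH-]) = -log10(0.8726) = 0.059185
pH = 14 - pOH = 14 - 0.059185
pH = 13.940815, rounded to 4 dp:

13.9408


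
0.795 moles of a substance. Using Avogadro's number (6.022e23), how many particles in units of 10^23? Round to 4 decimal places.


N = n * NA, then divide by 1e23 for the requested units.
N / 1e23 = n * 6.022
N / 1e23 = 0.795 * 6.022
N / 1e23 = 4.78749, rounded to 4 dp:

4.7875


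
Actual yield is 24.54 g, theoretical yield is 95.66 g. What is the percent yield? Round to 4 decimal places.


% yield = 100 * actual / theoretical
% yield = 100 * 24.54 / 95.66
% yield = 25.65335563 %, rounded to 4 dp:

25.6534 %


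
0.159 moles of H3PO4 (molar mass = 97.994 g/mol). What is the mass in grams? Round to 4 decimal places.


mass = n * M
mass = 0.159 * 97.994
mass = 15.581046 g, rounded to 4 dp:

15.5810 g


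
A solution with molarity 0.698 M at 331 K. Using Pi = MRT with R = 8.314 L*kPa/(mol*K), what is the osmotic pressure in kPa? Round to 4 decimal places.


Osmotic pressure (van't Hoff): Pi = M*R*T.
RT = 8.314 * 331 = 2751.934
Pi = 0.698 * 2751.934
Pi = 1920.849932 kPa, rounded to 4 dp:

1920.8499 kPa


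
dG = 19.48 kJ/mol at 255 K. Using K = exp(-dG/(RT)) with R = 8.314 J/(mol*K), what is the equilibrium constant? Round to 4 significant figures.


dG is in kJ/mol; multiply by 1000 to match R in J/(mol*K).
RT = 8.314 * 255 = 2120.07 J/mol
exponent = -dG*1000 / (RT) = -(19.48*1000) / 2120.07 = -9.18837586
K = exp(-9.18837586)
K = 0.00010222075, rounded to 4 significant figures:

0.0001022


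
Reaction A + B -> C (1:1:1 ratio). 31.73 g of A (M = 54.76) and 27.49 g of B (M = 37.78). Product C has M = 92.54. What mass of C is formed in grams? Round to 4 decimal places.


Find moles of each reactant; the smaller value is the limiting reagent in a 1:1:1 reaction, so moles_C equals moles of the limiter.
n_A = mass_A / M_A = 31.73 / 54.76 = 0.579438 mol
n_B = mass_B / M_B = 27.49 / 37.78 = 0.727634 mol
Limiting reagent: A (smaller), n_limiting = 0.579438 mol
mass_C = n_limiting * M_C = 0.579438 * 92.54
mass_C = 53.62119252 g, rounded to 4 dp:

53.6212 g


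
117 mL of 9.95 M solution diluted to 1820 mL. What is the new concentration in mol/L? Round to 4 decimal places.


Dilution: M1*V1 = M2*V2, solve for M2.
M2 = M1*V1 / V2
M2 = 9.95 * 117 / 1820
M2 = 1164.15 / 1820
M2 = 0.63964286 mol/L, rounded to 4 dp:

0.6396 mol/L


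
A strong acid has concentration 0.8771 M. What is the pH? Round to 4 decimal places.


A strong acid dissociates completely, so [H+] equals the given concentration.
pH = -log10([H+]) = -log10(0.8771)
pH = 0.05695089, rounded to 4 dp:

0.0570


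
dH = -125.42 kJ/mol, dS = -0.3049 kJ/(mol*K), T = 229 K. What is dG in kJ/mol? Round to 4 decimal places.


Gibbs: dG = dH - T*dS (consistent units, dS already in kJ/(mol*K)).
T*dS = 229 * -0.3049 = -69.8221
dG = -125.42 - (-69.8221)
dG = -55.5979 kJ/mol, rounded to 4 dp:

-55.5979 kJ/mol


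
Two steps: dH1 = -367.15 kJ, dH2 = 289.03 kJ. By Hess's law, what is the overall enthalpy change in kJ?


Hess's law: enthalpy is a state function, so add the step enthalpies.
dH_total = dH1 + dH2 = -367.15 + (289.03)
dH_total = -78.12 kJ:

-78.12 kJ


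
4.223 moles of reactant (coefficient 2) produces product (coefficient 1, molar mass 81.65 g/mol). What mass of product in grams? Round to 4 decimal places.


Use the coefficient ratio to convert reactant moles to product moles, then multiply by the product's molar mass.
moles_P = moles_R * (coeff_P / coeff_R) = 4.223 * (1/2) = 2.1115
mass_P = moles_P * M_P = 2.1115 * 81.65
mass_P = 172.403975 g, rounded to 4 dp:

172.4040 g


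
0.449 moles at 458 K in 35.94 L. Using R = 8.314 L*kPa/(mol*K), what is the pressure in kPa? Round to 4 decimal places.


PV = nRT, solve for P = nRT / V.
nRT = 0.449 * 8.314 * 458 = 1709.7076
P = 1709.7076 / 35.94
P = 47.57116305 kPa, rounded to 4 dp:

47.5712 kPa


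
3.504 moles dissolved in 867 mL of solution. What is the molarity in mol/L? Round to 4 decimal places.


Convert volume to liters: V_L = V_mL / 1000.
V_L = 867 / 1000 = 0.867 L
M = n / V_L = 3.504 / 0.867
M = 4.04152249 mol/L, rounded to 4 dp:

4.0415 mol/L


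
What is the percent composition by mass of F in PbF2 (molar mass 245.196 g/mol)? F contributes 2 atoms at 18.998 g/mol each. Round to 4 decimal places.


pct = 100 * (n_elem * M_elem) / M_total
mass_contribution = 2 * 18.998 = 37.996 g/mol
pct = 100 * 37.996 / 245.196
pct = 15.49617449 %, rounded to 4 dp:

15.4962 %


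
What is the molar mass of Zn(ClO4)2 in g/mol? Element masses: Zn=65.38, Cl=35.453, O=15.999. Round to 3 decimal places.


M = sum(count * atomic_mass) over atoms.
M = 1*65.38 + 2*35.453 + 8*15.999
M = 65.38 + 70.906 + 127.992
M = 264.278 g/mol, rounded to 3 dp:

264.278 g/mol


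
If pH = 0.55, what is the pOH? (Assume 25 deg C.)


At 25 deg C, pH + pOH = 14.
pOH = 14 - pH = 14 - 0.55
pOH = 13.45:

13.45


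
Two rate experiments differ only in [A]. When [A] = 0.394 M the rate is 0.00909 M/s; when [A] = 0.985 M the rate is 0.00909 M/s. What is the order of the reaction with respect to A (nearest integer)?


Rate is proportional to [A]^n, so rate2/rate1 = ([A]2/[A]1)^n. Take logs to solve for n.
rate2/rate1 = 0.00909 / 0.00909 = 1.0
[A]2/[A]1 = 0.985 / 0.394 = 2.5
n = ln(1.0) / ln(2.5) = 0.0
Nearest integer order:

0


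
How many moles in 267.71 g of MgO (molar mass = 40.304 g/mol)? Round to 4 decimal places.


n = mass / M
n = 267.71 / 40.304
n = 6.64226876 mol, rounded to 4 dp:

6.6423 mol


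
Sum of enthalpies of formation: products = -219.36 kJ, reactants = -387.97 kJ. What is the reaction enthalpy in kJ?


dH_rxn = sum(dH_f products) - sum(dH_f reactants)
dH_rxn = -219.36 - (-387.97)
dH_rxn = 168.61 kJ:

168.61 kJ


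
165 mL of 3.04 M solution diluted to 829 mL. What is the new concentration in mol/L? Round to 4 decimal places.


Dilution: M1*V1 = M2*V2, solve for M2.
M2 = M1*V1 / V2
M2 = 3.04 * 165 / 829
M2 = 501.6 / 829
M2 = 0.60506634 mol/L, rounded to 4 dp:

0.6051 mol/L


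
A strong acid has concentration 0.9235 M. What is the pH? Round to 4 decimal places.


A strong acid dissociates completely, so [H+] equals the given concentration.
pH = -log10([H+]) = -log10(0.9235)
pH = 0.0345631, rounded to 4 dp:

0.0346


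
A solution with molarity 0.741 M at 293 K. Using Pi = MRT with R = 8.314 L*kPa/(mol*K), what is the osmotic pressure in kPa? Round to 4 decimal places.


Osmotic pressure (van't Hoff): Pi = M*R*T.
RT = 8.314 * 293 = 2436.002
Pi = 0.741 * 2436.002
Pi = 1805.077482 kPa, rounded to 4 dp:

1805.0775 kPa


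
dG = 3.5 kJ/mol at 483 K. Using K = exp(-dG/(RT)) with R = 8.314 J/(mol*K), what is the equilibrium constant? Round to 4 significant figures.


dG is in kJ/mol; multiply by 1000 to match R in J/(mol*K).
RT = 8.314 * 483 = 4015.662 J/mol
exponent = -dG*1000 / (RT) = -(3.5*1000) / 4015.662 = -0.8715873
K = exp(-0.8715873)
K = 0.41828707, rounded to 4 significant figures:

0.4183


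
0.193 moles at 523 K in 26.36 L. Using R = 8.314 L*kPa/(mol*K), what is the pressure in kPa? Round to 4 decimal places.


PV = nRT, solve for P = nRT / V.
nRT = 0.193 * 8.314 * 523 = 839.2068
P = 839.2068 / 26.36
P = 31.83637329 kPa, rounded to 4 dp:

31.8364 kPa


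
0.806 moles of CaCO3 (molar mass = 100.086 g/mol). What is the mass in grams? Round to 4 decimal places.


mass = n * M
mass = 0.806 * 100.086
mass = 80.669316 g, rounded to 4 dp:

80.6693 g


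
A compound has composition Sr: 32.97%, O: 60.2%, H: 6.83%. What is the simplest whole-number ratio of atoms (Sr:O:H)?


Assume 100 g of compound, divide each mass% by atomic mass to get moles, then normalize by the smallest to get a raw atom ratio.
Moles per 100 g: Sr: 32.97/87.62 = 0.3763, O: 60.2/15.999 = 3.7627, H: 6.83/1.008 = 6.7758
Raw ratio (divide by min = 0.3763): Sr: 1.0, O: 10.0, H: 18.007
Multiply by 1 to clear fractions: Sr: 1.0 ~= 1, O: 10.0 ~= 10, H: 18.007 ~= 18
Reduce by GCD to get the simplest whole-number ratio:

1:10:18


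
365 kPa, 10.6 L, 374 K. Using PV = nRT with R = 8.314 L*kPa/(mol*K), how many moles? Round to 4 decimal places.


PV = nRT, solve for n = PV / (RT).
PV = 365 * 10.6 = 3869.0
RT = 8.314 * 374 = 3109.436
n = 3869.0 / 3109.436
n = 1.2442771 mol, rounded to 4 dp:

1.2443 mol


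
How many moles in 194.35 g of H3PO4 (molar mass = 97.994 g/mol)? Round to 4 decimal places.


n = mass / M
n = 194.35 / 97.994
n = 1.98328469 mol, rounded to 4 dp:

1.9833 mol


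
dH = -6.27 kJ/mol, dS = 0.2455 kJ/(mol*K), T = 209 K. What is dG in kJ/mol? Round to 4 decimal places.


Gibbs: dG = dH - T*dS (consistent units, dS already in kJ/(mol*K)).
T*dS = 209 * 0.2455 = 51.3095
dG = -6.27 - (51.3095)
dG = -57.5795 kJ/mol, rounded to 4 dp:

-57.5795 kJ/mol


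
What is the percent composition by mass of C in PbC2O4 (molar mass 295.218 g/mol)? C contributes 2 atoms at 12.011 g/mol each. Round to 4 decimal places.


pct = 100 * (n_elem * M_elem) / M_total
mass_contribution = 2 * 12.011 = 24.022 g/mol
pct = 100 * 24.022 / 295.218
pct = 8.13703771 %, rounded to 4 dp:

8.1370 %


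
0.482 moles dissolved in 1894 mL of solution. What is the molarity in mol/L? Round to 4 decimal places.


Convert volume to liters: V_L = V_mL / 1000.
V_L = 1894 / 1000 = 1.894 L
M = n / V_L = 0.482 / 1.894
M = 0.25448786 mol/L, rounded to 4 dp:

0.2545 mol/L


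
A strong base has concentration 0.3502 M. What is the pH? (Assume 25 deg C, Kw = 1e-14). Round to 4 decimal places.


A strong base dissociates completely, so [OH-] equals the given concentration.
pOH = -log10([OH-]) = -log10(0.3502) = 0.455684
pH = 14 - pOH = 14 - 0.455684
pH = 13.544316, rounded to 4 dp:

13.5443


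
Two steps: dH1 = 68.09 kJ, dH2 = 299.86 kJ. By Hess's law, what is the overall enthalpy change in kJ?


Hess's law: enthalpy is a state function, so add the step enthalpies.
dH_total = dH1 + dH2 = 68.09 + (299.86)
dH_total = 367.95 kJ:

367.95 kJ


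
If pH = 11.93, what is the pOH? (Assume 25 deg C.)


At 25 deg C, pH + pOH = 14.
pOH = 14 - pH = 14 - 11.93
pOH = 2.07:

2.07


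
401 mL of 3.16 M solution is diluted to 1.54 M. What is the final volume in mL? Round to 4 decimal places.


Dilution: M1*V1 = M2*V2, solve for V2.
V2 = M1*V1 / M2
V2 = 3.16 * 401 / 1.54
V2 = 1267.16 / 1.54
V2 = 822.83116883 mL, rounded to 4 dp:

822.8312 mL


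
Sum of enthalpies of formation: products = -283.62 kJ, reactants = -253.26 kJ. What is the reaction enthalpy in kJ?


dH_rxn = sum(dH_f products) - sum(dH_f reactants)
dH_rxn = -283.62 - (-253.26)
dH_rxn = -30.36 kJ:

-30.36 kJ


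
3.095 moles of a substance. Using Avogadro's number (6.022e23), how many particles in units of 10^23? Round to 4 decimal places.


N = n * NA, then divide by 1e23 for the requested units.
N / 1e23 = n * 6.022
N / 1e23 = 3.095 * 6.022
N / 1e23 = 18.63809, rounded to 4 dp:

18.6381


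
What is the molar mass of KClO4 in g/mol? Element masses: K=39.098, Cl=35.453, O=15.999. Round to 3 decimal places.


M = sum(count * atomic_mass) over atoms.
M = 1*39.098 + 1*35.453 + 4*15.999
M = 39.098 + 35.453 + 63.996
M = 138.547 g/mol, rounded to 3 dp:

138.547 g/mol


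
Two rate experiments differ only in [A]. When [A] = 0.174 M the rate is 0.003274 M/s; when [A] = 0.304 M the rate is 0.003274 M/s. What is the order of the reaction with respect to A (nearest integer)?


Rate is proportional to [A]^n, so rate2/rate1 = ([A]2/[A]1)^n. Take logs to solve for n.
rate2/rate1 = 0.003274 / 0.003274 = 1.0
[A]2/[A]1 = 0.304 / 0.174 = 1.7471
n = ln(1.0) / ln(1.7471) = 0.0
Nearest integer order:

0


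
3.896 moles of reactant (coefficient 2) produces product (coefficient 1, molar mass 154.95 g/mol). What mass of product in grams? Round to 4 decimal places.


Use the coefficient ratio to convert reactant moles to product moles, then multiply by the product's molar mass.
moles_P = moles_R * (coeff_P / coeff_R) = 3.896 * (1/2) = 1.948
mass_P = moles_P * M_P = 1.948 * 154.95
mass_P = 301.8426 g, rounded to 4 dp:

301.8426 g


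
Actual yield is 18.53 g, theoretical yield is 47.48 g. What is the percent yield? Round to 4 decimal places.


% yield = 100 * actual / theoretical
% yield = 100 * 18.53 / 47.48
% yield = 39.02695872 %, rounded to 4 dp:

39.0270 %


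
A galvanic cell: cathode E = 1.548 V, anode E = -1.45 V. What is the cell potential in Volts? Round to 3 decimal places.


Standard cell potential: E_cell = E_cathode - E_anode.
E_cell = 1.548 - (-1.45)
E_cell = 2.998 V, rounded to 3 dp:

2.998 V


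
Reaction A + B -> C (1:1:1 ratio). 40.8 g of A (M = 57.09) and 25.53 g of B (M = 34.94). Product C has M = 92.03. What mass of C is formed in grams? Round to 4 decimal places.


Find moles of each reactant; the smaller value is the limiting reagent in a 1:1:1 reaction, so moles_C equals moles of the limiter.
n_A = mass_A / M_A = 40.8 / 57.09 = 0.714661 mol
n_B = mass_B / M_B = 25.53 / 34.94 = 0.730681 mol
Limiting reagent: A (smaller), n_limiting = 0.714661 mol
mass_C = n_limiting * M_C = 0.714661 * 92.03
mass_C = 65.77025183 g, rounded to 4 dp:

65.7703 g


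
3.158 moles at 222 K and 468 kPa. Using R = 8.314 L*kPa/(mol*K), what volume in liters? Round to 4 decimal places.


PV = nRT, solve for V = nRT / P.
nRT = 3.158 * 8.314 * 222 = 5828.7459
V = 5828.7459 / 468
V = 12.45458526 L, rounded to 4 dp:

12.4546 L


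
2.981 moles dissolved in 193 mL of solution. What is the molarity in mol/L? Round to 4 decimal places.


Convert volume to liters: V_L = V_mL / 1000.
V_L = 193 / 1000 = 0.193 L
M = n / V_L = 2.981 / 0.193
M = 15.44559585 mol/L, rounded to 4 dp:

15.4456 mol/L


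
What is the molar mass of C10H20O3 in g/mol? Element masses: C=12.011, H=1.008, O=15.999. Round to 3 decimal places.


M = sum(count * atomic_mass) over atoms.
M = 10*12.011 + 20*1.008 + 3*15.999
M = 120.11 + 20.16 + 47.997
M = 188.267 g/mol, rounded to 3 dp:

188.267 g/mol


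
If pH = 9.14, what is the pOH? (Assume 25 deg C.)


At 25 deg C, pH + pOH = 14.
pOH = 14 - pH = 14 - 9.14
pOH = 4.86:

4.86


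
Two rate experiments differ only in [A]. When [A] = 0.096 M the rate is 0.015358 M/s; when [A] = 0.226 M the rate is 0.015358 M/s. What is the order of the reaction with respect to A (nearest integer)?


Rate is proportional to [A]^n, so rate2/rate1 = ([A]2/[A]1)^n. Take logs to solve for n.
rate2/rate1 = 0.015358 / 0.015358 = 1.0
[A]2/[A]1 = 0.226 / 0.096 = 2.3542
n = ln(1.0) / ln(2.3542) = 0.0
Nearest integer order:

0


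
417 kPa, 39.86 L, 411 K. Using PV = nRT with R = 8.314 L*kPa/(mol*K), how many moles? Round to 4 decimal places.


PV = nRT, solve for n = PV / (RT).
PV = 417 * 39.86 = 16621.62
RT = 8.314 * 411 = 3417.054
n = 16621.62 / 3417.054
n = 4.86431294 mol, rounded to 4 dp:

4.8643 mol


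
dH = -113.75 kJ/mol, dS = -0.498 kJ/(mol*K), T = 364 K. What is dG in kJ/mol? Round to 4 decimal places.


Gibbs: dG = dH - T*dS (consistent units, dS already in kJ/(mol*K)).
T*dS = 364 * -0.498 = -181.272
dG = -113.75 - (-181.272)
dG = 67.522 kJ/mol, rounded to 4 dp:

67.5220 kJ/mol


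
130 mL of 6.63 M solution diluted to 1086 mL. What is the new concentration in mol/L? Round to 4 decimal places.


Dilution: M1*V1 = M2*V2, solve for M2.
M2 = M1*V1 / V2
M2 = 6.63 * 130 / 1086
M2 = 861.9 / 1086
M2 = 0.79364641 mol/L, rounded to 4 dp:

0.7936 mol/L


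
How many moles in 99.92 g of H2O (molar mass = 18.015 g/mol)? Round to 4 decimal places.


n = mass / M
n = 99.92 / 18.015
n = 5.54648904 mol, rounded to 4 dp:

5.5465 mol


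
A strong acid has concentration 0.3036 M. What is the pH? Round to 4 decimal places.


A strong acid dissociates completely, so [H+] equals the given concentration.
pH = -log10([H+]) = -log10(0.3036)
pH = 0.51769823, rounded to 4 dp:

0.5177


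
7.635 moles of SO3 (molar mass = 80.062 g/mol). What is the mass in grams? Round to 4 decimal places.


mass = n * M
mass = 7.635 * 80.062
mass = 611.27337 g, rounded to 4 dp:

611.2734 g


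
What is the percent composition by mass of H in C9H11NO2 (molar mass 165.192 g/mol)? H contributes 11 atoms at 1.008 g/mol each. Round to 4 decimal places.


pct = 100 * (n_elem * M_elem) / M_total
mass_contribution = 11 * 1.008 = 11.088 g/mol
pct = 100 * 11.088 / 165.192
pct = 6.71218945 %, rounded to 4 dp:

6.7122 %


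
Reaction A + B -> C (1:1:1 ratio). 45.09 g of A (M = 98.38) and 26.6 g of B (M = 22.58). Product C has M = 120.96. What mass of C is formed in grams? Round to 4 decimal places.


Find moles of each reactant; the smaller value is the limiting reagent in a 1:1:1 reaction, so moles_C equals moles of the limiter.
n_A = mass_A / M_A = 45.09 / 98.38 = 0.458325 mol
n_B = mass_B / M_B = 26.6 / 22.58 = 1.178034 mol
Limiting reagent: A (smaller), n_limiting = 0.458325 mol
mass_C = n_limiting * M_C = 0.458325 * 120.96
mass_C = 55.438992 g, rounded to 4 dp:

55.4390 g


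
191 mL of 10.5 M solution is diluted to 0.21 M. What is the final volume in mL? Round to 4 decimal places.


Dilution: M1*V1 = M2*V2, solve for V2.
V2 = M1*V1 / M2
V2 = 10.5 * 191 / 0.21
V2 = 2005.5 / 0.21
V2 = 9550.0 mL, rounded to 4 dp:

9550.0000 mL


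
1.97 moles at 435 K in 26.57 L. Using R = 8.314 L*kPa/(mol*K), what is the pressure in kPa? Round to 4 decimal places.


PV = nRT, solve for P = nRT / V.
nRT = 1.97 * 8.314 * 435 = 7124.6823
P = 7124.6823 / 26.57
P = 268.14762138 kPa, rounded to 4 dp:

268.1476 kPa


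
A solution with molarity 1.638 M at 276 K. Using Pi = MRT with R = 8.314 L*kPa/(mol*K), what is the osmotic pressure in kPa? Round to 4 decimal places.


Osmotic pressure (van't Hoff): Pi = M*R*T.
RT = 8.314 * 276 = 2294.664
Pi = 1.638 * 2294.664
Pi = 3758.659632 kPa, rounded to 4 dp:

3758.6596 kPa


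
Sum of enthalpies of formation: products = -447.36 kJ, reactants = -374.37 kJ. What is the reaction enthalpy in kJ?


dH_rxn = sum(dH_f products) - sum(dH_f reactants)
dH_rxn = -447.36 - (-374.37)
dH_rxn = -72.99 kJ:

-72.99 kJ


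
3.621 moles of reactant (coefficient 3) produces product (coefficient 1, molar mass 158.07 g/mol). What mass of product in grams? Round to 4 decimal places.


Use the coefficient ratio to convert reactant moles to product moles, then multiply by the product's molar mass.
moles_P = moles_R * (coeff_P / coeff_R) = 3.621 * (1/3) = 1.207
mass_P = moles_P * M_P = 1.207 * 158.07
mass_P = 190.79049 g, rounded to 4 dp:

190.7905 g


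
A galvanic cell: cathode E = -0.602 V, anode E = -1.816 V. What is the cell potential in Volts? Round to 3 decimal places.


Standard cell potential: E_cell = E_cathode - E_anode.
E_cell = -0.602 - (-1.816)
E_cell = 1.214 V, rounded to 3 dp:

1.214 V


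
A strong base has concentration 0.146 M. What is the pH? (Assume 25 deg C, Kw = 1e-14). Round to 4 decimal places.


A strong base dissociates completely, so [OH-] equals the given concentration.
pOH = -log10([OH-]) = -log10(0.146) = 0.835647
pH = 14 - pOH = 14 - 0.835647
pH = 13.164353, rounded to 4 dp:

13.1644


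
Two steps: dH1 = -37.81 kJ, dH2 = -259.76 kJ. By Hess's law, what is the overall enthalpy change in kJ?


Hess's law: enthalpy is a state function, so add the step enthalpies.
dH_total = dH1 + dH2 = -37.81 + (-259.76)
dH_total = -297.57 kJ:

-297.57 kJ


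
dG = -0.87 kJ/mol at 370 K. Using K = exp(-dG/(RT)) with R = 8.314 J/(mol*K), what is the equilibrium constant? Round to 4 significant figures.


dG is in kJ/mol; multiply by 1000 to match R in J/(mol*K).
RT = 8.314 * 370 = 3076.18 J/mol
exponent = -dG*1000 / (RT) = -(-0.87*1000) / 3076.18 = 0.2828183
K = exp(0.2828183)
K = 1.326864, rounded to 4 significant figures:

1.327


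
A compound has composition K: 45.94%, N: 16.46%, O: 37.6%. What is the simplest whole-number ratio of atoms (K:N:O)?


Assume 100 g of compound, divide each mass% by atomic mass to get moles, then normalize by the smallest to get a raw atom ratio.
Moles per 100 g: K: 45.94/39.098 = 1.175, N: 16.46/14.007 = 1.1751, O: 37.6/15.999 = 2.3501
Raw ratio (divide by min = 1.175): K: 1.0, N: 1.0, O: 2.0
Multiply by 1 to clear fractions: K: 1.0 ~= 1, N: 1.0 ~= 1, O: 2.0 ~= 2
Reduce by GCD to get the simplest whole-number ratio:

1:1:2


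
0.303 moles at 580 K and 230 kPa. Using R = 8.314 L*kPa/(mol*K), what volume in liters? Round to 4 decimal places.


PV = nRT, solve for V = nRT / P.
nRT = 0.303 * 8.314 * 580 = 1461.1024
V = 1461.1024 / 230
V = 6.35261913 L, rounded to 4 dp:

6.3526 L


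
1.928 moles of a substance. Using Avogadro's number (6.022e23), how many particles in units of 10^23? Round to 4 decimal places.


N = n * NA, then divide by 1e23 for the requested units.
N / 1e23 = n * 6.022
N / 1e23 = 1.928 * 6.022
N / 1e23 = 11.610416, rounded to 4 dp:

11.6104


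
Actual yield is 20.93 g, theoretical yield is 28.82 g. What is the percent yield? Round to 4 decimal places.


% yield = 100 * actual / theoretical
% yield = 100 * 20.93 / 28.82
% yield = 72.62317835 %, rounded to 4 dp:

72.6232 %


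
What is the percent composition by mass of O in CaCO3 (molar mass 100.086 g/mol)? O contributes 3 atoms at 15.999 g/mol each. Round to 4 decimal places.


pct = 100 * (n_elem * M_elem) / M_total
mass_contribution = 3 * 15.999 = 47.997 g/mol
pct = 100 * 47.997 / 100.086
pct = 47.95575805 %, rounded to 4 dp:

47.9558 %


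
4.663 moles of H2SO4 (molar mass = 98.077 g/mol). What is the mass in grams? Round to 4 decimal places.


mass = n * M
mass = 4.663 * 98.077
mass = 457.333051 g, rounded to 4 dp:

457.3331 g


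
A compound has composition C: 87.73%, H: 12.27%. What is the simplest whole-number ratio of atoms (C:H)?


Assume 100 g of compound, divide each mass% by atomic mass to get moles, then normalize by the smallest to get a raw atom ratio.
Moles per 100 g: C: 87.73/12.011 = 7.3041, H: 12.27/1.008 = 12.1726
Raw ratio (divide by min = 7.3041): C: 1.0, H: 1.667
Multiply by 3 to clear fractions: C: 3.0 ~= 3, H: 5.0 ~= 5
Reduce by GCD to get the simplest whole-number ratio:

3:5


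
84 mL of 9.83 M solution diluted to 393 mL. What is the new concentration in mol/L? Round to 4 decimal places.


Dilution: M1*V1 = M2*V2, solve for M2.
M2 = M1*V1 / V2
M2 = 9.83 * 84 / 393
M2 = 825.72 / 393
M2 = 2.1010687 mol/L, rounded to 4 dp:

2.1011 mol/L


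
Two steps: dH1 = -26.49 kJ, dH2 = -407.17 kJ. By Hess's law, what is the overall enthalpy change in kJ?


Hess's law: enthalpy is a state function, so add the step enthalpies.
dH_total = dH1 + dH2 = -26.49 + (-407.17)
dH_total = -433.66 kJ:

-433.66 kJ


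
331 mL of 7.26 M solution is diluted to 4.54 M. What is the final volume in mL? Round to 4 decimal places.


Dilution: M1*V1 = M2*V2, solve for V2.
V2 = M1*V1 / M2
V2 = 7.26 * 331 / 4.54
V2 = 2403.06 / 4.54
V2 = 529.30837004 mL, rounded to 4 dp:

529.3084 mL


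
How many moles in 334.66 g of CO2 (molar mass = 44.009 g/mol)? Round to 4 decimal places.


n = mass / M
n = 334.66 / 44.009
n = 7.60435365 mol, rounded to 4 dp:

7.6044 mol


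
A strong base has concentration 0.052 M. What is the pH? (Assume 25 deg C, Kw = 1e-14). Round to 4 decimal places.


A strong base dissociates completely, so [OH-] equals the given concentration.
pOH = -log10([OH-]) = -log10(0.052) = 1.283997
pH = 14 - pOH = 14 - 1.283997
pH = 12.716003, rounded to 4 dp:

12.7160


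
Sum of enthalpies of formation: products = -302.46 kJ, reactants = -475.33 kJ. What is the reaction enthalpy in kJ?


dH_rxn = sum(dH_f products) - sum(dH_f reactants)
dH_rxn = -302.46 - (-475.33)
dH_rxn = 172.87 kJ:

172.87 kJ


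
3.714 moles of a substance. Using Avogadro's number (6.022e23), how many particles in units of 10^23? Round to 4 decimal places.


N = n * NA, then divide by 1e23 for the requested units.
N / 1e23 = n * 6.022
N / 1e23 = 3.714 * 6.022
N / 1e23 = 22.365708, rounded to 4 dp:

22.3657


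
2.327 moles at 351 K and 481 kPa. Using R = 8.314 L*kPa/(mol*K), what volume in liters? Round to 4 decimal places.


PV = nRT, solve for V = nRT / P.
nRT = 2.327 * 8.314 * 351 = 6790.684
V = 6790.684 / 481
V = 14.11784615 L, rounded to 4 dp:

14.1178 L


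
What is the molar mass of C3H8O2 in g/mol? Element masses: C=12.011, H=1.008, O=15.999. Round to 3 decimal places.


M = sum(count * atomic_mass) over atoms.
M = 3*12.011 + 8*1.008 + 2*15.999
M = 36.033 + 8.064 + 31.998
M = 76.095 g/mol, rounded to 3 dp:

76.095 g/mol


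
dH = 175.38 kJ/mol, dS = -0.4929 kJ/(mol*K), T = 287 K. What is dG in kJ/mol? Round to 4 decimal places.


Gibbs: dG = dH - T*dS (consistent units, dS already in kJ/(mol*K)).
T*dS = 287 * -0.4929 = -141.4623
dG = 175.38 - (-141.4623)
dG = 316.8423 kJ/mol, rounded to 4 dp:

316.8423 kJ/mol


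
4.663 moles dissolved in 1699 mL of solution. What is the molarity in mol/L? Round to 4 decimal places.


Convert volume to liters: V_L = V_mL / 1000.
V_L = 1699 / 1000 = 1.699 L
M = n / V_L = 4.663 / 1.699
M = 2.74455562 mol/L, rounded to 4 dp:

2.7446 mol/L


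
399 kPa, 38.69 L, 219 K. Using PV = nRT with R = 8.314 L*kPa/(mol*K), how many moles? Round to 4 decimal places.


PV = nRT, solve for n = PV / (RT).
PV = 399 * 38.69 = 15437.31
RT = 8.314 * 219 = 1820.766
n = 15437.31 / 1820.766
n = 8.47847005 mol, rounded to 4 dp:

8.4785 mol


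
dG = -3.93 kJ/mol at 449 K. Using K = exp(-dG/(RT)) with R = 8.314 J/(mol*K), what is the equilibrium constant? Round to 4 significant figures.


dG is in kJ/mol; multiply by 1000 to match R in J/(mol*K).
RT = 8.314 * 449 = 3732.986 J/mol
exponent = -dG*1000 / (RT) = -(-3.93*1000) / 3732.986 = 1.05277652
K = exp(1.05277652)
K = 2.8655965, rounded to 4 significant figures:

2.866


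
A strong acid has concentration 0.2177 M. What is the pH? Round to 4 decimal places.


A strong acid dissociates completely, so [H+] equals the given concentration.
pH = -log10([H+]) = -log10(0.2177)
pH = 0.66214157, rounded to 4 dp:

0.6621


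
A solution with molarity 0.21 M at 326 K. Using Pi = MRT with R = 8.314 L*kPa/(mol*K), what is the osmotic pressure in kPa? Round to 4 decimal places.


Osmotic pressure (van't Hoff): Pi = M*R*T.
RT = 8.314 * 326 = 2710.364
Pi = 0.21 * 2710.364
Pi = 569.17644 kPa, rounded to 4 dp:

569.1764 kPa


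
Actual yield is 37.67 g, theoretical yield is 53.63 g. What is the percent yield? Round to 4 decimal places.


% yield = 100 * actual / theoretical
% yield = 100 * 37.67 / 53.63
% yield = 70.24053701 %, rounded to 4 dp:

70.2405 %


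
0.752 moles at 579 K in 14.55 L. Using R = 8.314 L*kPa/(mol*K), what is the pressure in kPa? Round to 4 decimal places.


PV = nRT, solve for P = nRT / V.
nRT = 0.752 * 8.314 * 579 = 3619.9821
P = 3619.9821 / 14.55
P = 248.79602062 kPa, rounded to 4 dp:

248.7960 kPa


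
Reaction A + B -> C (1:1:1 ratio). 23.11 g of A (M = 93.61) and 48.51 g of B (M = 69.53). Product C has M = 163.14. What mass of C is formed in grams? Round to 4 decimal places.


Find moles of each reactant; the smaller value is the limiting reagent in a 1:1:1 reaction, so moles_C equals moles of the limiter.
n_A = mass_A / M_A = 23.11 / 93.61 = 0.246875 mol
n_B = mass_B / M_B = 48.51 / 69.53 = 0.697684 mol
Limiting reagent: A (smaller), n_limiting = 0.246875 mol
mass_C = n_limiting * M_C = 0.246875 * 163.14
mass_C = 40.2751875 g, rounded to 4 dp:

40.2752 g


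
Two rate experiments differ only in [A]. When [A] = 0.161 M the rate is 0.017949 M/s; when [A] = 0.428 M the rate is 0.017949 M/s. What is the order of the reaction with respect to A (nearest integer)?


Rate is proportional to [A]^n, so rate2/rate1 = ([A]2/[A]1)^n. Take logs to solve for n.
rate2/rate1 = 0.017949 / 0.017949 = 1.0
[A]2/[A]1 = 0.428 / 0.161 = 2.6584
n = ln(1.0) / ln(2.6584) = 0.0
Nearest integer order:

0


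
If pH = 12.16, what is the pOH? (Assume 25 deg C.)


At 25 deg C, pH + pOH = 14.
pOH = 14 - pH = 14 - 12.16
pOH = 1.84:

1.84


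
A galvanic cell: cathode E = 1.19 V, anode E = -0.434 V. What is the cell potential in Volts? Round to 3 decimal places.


Standard cell potential: E_cell = E_cathode - E_anode.
E_cell = 1.19 - (-0.434)
E_cell = 1.624 V, rounded to 3 dp:

1.624 V


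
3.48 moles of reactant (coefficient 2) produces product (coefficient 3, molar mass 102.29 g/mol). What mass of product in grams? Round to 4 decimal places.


Use the coefficient ratio to convert reactant moles to product moles, then multiply by the product's molar mass.
moles_P = moles_R * (coeff_P / coeff_R) = 3.48 * (3/2) = 5.22
mass_P = moles_P * M_P = 5.22 * 102.29
mass_P = 533.9538 g, rounded to 4 dp:

533.9538 g


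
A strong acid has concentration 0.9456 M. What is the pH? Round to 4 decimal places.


A strong acid dissociates completely, so [H+] equals the given concentration.
pH = -log10([H+]) = -log10(0.9456)
pH = 0.02429254, rounded to 4 dp:

0.0243


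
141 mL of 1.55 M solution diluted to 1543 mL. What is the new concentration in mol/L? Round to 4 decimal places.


Dilution: M1*V1 = M2*V2, solve for M2.
M2 = M1*V1 / V2
M2 = 1.55 * 141 / 1543
M2 = 218.55 / 1543
M2 = 0.14163966 mol/L, rounded to 4 dp:

0.1416 mol/L


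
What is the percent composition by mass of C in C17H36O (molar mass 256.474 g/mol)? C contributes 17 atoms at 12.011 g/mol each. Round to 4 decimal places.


pct = 100 * (n_elem * M_elem) / M_total
mass_contribution = 17 * 12.011 = 204.187 g/mol
pct = 100 * 204.187 / 256.474
pct = 79.61313817 %, rounded to 4 dp:

79.6131 %


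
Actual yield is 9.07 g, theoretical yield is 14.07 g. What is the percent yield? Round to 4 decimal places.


% yield = 100 * actual / theoretical
% yield = 100 * 9.07 / 14.07
% yield = 64.4633973 %, rounded to 4 dp:

64.4634 %


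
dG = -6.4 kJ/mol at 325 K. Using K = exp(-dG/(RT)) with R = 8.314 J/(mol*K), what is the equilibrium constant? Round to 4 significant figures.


dG is in kJ/mol; multiply by 1000 to match R in J/(mol*K).
RT = 8.314 * 325 = 2702.05 J/mol
exponent = -dG*1000 / (RT) = -(-6.4*1000) / 2702.05 = 2.36857201
K = exp(2.36857201)
K = 10.682127, rounded to 4 significant figures:

10.68


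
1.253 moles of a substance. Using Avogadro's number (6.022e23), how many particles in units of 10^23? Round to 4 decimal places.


N = n * NA, then divide by 1e23 for the requested units.
N / 1e23 = n * 6.022
N / 1e23 = 1.253 * 6.022
N / 1e23 = 7.545566, rounded to 4 dp:

7.5456


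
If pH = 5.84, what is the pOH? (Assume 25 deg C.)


At 25 deg C, pH + pOH = 14.
pOH = 14 - pH = 14 - 5.84
pOH = 8.16:

8.16


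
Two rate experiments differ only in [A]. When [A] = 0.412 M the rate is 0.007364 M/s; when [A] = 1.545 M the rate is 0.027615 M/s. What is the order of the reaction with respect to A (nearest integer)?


Rate is proportional to [A]^n, so rate2/rate1 = ([A]2/[A]1)^n. Take logs to solve for n.
rate2/rate1 = 0.027615 / 0.007364 = 3.75
[A]2/[A]1 = 1.545 / 0.412 = 3.75
n = ln(3.75) / ln(3.75) = 1.0
Nearest integer order:

1


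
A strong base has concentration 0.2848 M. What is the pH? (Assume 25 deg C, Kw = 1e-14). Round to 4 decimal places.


A strong base dissociates completely, so [OH-] equals the given concentration.
pOH = -log10([OH-]) = -log10(0.2848) = 0.54546
pH = 14 - pOH = 14 - 0.54546
pH = 13.45454, rounded to 4 dp:

13.4545


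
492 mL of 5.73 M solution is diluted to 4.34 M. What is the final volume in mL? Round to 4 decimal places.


Dilution: M1*V1 = M2*V2, solve for V2.
V2 = M1*V1 / M2
V2 = 5.73 * 492 / 4.34
V2 = 2819.16 / 4.34
V2 = 649.57603687 mL, rounded to 4 dp:

649.5760 mL


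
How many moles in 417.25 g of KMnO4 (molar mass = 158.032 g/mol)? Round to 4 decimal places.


n = mass / M
n = 417.25 / 158.032
n = 2.64028804 mol, rounded to 4 dp:

2.6403 mol


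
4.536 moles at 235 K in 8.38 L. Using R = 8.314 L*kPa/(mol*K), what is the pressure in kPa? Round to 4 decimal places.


PV = nRT, solve for P = nRT / V.
nRT = 4.536 * 8.314 * 235 = 8862.3914
P = 8862.3914 / 8.38
P = 1057.56460621 kPa, rounded to 4 dp:

1057.5646 kPa


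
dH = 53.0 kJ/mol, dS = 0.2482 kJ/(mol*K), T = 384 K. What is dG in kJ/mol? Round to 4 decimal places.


Gibbs: dG = dH - T*dS (consistent units, dS already in kJ/(mol*K)).
T*dS = 384 * 0.2482 = 95.3088
dG = 53.0 - (95.3088)
dG = -42.3088 kJ/mol, rounded to 4 dp:

-42.3088 kJ/mol


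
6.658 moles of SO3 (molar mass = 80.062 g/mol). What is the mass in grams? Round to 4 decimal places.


mass = n * M
mass = 6.658 * 80.062
mass = 533.052796 g, rounded to 4 dp:

533.0528 g


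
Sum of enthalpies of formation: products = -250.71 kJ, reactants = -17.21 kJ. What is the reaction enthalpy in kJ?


dH_rxn = sum(dH_f products) - sum(dH_f reactants)
dH_rxn = -250.71 - (-17.21)
dH_rxn = -233.5 kJ:

-233.50 kJ


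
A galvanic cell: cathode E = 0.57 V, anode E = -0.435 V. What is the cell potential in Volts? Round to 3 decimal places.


Standard cell potential: E_cell = E_cathode - E_anode.
E_cell = 0.57 - (-0.435)
E_cell = 1.005 V, rounded to 3 dp:

1.005 V


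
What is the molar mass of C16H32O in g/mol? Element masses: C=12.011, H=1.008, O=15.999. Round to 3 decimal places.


M = sum(count * atomic_mass) over atoms.
M = 16*12.011 + 32*1.008 + 1*15.999
M = 192.176 + 32.256 + 15.999
M = 240.431 g/mol, rounded to 3 dp:

240.431 g/mol


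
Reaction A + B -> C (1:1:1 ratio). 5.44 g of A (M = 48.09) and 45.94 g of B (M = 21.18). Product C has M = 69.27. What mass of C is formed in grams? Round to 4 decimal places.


Find moles of each reactant; the smaller value is the limiting reagent in a 1:1:1 reaction, so moles_C equals moles of the limiter.
n_A = mass_A / M_A = 5.44 / 48.09 = 0.113121 mol
n_B = mass_B / M_B = 45.94 / 21.18 = 2.169027 mol
Limiting reagent: A (smaller), n_limiting = 0.113121 mol
mass_C = n_limiting * M_C = 0.113121 * 69.27
mass_C = 7.83589167 g, rounded to 4 dp:

7.8359 g
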